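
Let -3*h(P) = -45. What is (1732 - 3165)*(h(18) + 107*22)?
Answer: -3394777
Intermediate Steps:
h(P) = 15 (h(P) = -⅓*(-45) = 15)
(1732 - 3165)*(h(18) + 107*22) = (1732 - 3165)*(15 + 107*22) = -1433*(15 + 2354) = -1433*2369 = -3394777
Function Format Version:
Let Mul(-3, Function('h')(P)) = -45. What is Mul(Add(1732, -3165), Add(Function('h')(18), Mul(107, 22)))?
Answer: -3394777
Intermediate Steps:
Function('h')(P) = 15 (Function('h')(P) = Mul(Rational(-1, 3), -45) = 15)
Mul(Add(1732, -3165), Add(Function('h')(18), Mul(107, 22))) = Mul(Add(1732, -3165), Add(15, Mul(107, 22))) = Mul(-1433, Add(15, 2354)) = Mul(-1433, 2369) = -3394777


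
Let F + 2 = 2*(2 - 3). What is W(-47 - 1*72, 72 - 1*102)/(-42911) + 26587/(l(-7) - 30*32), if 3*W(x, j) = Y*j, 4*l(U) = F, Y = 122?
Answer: -1139702337/41237471 ≈ -27.638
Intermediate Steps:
F = -4 (F = -2 + 2*(2 - 3) = -2 + 2*(-1) = -2 - 2 = -4)
l(U) = -1 (l(U) = (¼)*(-4) = -1)
W(x, j) = 122*j/3 (W(x, j) = (122*j)/3 = 122*j/3)
W(-47 - 1*72, 72 - 1*102)/(-42911) + 26587/(l(-7) - 30*32) = (122*(72 - 1*102)/3)/(-42911) + 26587/(-1 - 30*32) = (122*(72 - 102)/3)*(-1/42911) + 26587/(-1 - 960) = ((122/3)*(-30))*(-1/42911) + 26587/(-961) = -1220*(-1/42911) + 26587*(-1/961) = 1220/42911 - 26587/961 = -1139702337/41237471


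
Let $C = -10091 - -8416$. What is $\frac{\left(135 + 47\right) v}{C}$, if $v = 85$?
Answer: $- \frac{3094}{335} \approx -9.2358$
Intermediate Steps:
$C = -1675$ ($C = -10091 + 8416 = -1675$)
$\frac{\left(135 + 47\right) v}{C} = \frac{\left(135 + 47\right) 85}{-1675} = 182 \cdot 85 \left(- \frac{1}{1675}\right) = 15470 \left(- \frac{1}{1675}\right) = - \frac{3094}{335}$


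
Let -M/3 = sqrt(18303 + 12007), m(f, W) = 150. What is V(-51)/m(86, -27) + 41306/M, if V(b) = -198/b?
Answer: 11/425 - 20653*sqrt(30310)/45465 ≈ -79.060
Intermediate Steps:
M = -3*sqrt(30310) (M = -3*sqrt(18303 + 12007) = -3*sqrt(30310) ≈ -522.29)
V(-51)/m(86, -27) + 41306/M = -198/(-51)/150 + 41306/((-3*sqrt(30310))) = -198*(-1/51)*(1/150) + 41306*(-sqrt(30310)/90930) = (66/17)*(1/150) - 20653*sqrt(30310)/45465 = 11/425 - 20653*sqrt(30310)/45465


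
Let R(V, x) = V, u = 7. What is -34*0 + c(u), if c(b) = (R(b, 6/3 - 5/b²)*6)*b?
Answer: 294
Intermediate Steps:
c(b) = 6*b² (c(b) = (b*6)*b = (6*b)*b = 6*b²)
-34*0 + c(u) = -34*0 + 6*7² = 0 + 6*49 = 0 + 294 = 294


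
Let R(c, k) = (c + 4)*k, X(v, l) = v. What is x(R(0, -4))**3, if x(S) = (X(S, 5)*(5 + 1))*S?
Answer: 3623878656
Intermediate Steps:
R(c, k) = k*(4 + c) (R(c, k) = (4 + c)*k = k*(4 + c))
x(S) = 6*S**2 (x(S) = (S*(5 + 1))*S = (S*6)*S = (6*S)*S = 6*S**2)
x(R(0, -4))**3 = (6*(-4*(4 + 0))**2)**3 = (6*(-4*4)**2)**3 = (6*(-16)**2)**3 = (6*256)**3 = 1536**3 = 3623878656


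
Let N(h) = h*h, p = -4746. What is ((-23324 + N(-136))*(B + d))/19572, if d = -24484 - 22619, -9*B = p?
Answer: 24092927/2097 ≈ 11489.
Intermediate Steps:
N(h) = h**2
B = 1582/3 (B = -1/9*(-4746) = 1582/3 ≈ 527.33)
d = -47103
((-23324 + N(-136))*(B + d))/19572 = ((-23324 + (-136)**2)*(1582/3 - 47103))/19572 = ((-23324 + 18496)*(-139727/3))*(1/19572) = -4828*(-139727/3)*(1/19572) = (674601956/3)*(1/19572) = 24092927/2097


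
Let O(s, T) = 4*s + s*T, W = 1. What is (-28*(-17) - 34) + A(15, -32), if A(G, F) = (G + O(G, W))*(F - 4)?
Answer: -2798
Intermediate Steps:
O(s, T) = 4*s + T*s
A(G, F) = 6*G*(-4 + F) (A(G, F) = (G + G*(4 + 1))*(F - 4) = (G + G*5)*(-4 + F) = (G + 5*G)*(-4 + F) = (6*G)*(-4 + F) = 6*G*(-4 + F))
(-28*(-17) - 34) + A(15, -32) = (-28*(-17) - 34) + 6*15*(-4 - 32) = (476 - 34) + 6*15*(-36) = 442 - 3240 = -2798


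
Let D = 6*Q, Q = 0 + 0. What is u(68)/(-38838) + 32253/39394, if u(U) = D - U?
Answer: 627660403/764992086 ≈ 0.82048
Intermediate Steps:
Q = 0
D = 0 (D = 6*0 = 0)
u(U) = -U (u(U) = 0 - U = -U)
u(68)/(-38838) + 32253/39394 = -1*68/(-38838) + 32253/39394 = -68*(-1/38838) + 32253*(1/39394) = 34/19419 + 32253/39394 = 627660403/764992086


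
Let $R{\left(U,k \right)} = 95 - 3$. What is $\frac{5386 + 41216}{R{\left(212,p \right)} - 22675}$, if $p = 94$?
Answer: $- \frac{46602}{22583} \approx -2.0636$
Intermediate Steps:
$R{\left(U,k \right)} = 92$
$\frac{5386 + 41216}{R{\left(212,p \right)} - 22675} = \frac{5386 + 41216}{92 - 22675} = \frac{46602}{92 - 22675} = \frac{46602}{-22583} = 46602 \left(- \frac{1}{22583}\right) = - \frac{46602}{22583}$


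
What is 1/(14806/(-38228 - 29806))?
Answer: -34017/7403 ≈ -4.5950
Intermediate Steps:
1/(14806/(-38228 - 29806)) = 1/(14806/(-68034)) = 1/(14806*(-1/68034)) = 1/(-7403/34017) = -34017/7403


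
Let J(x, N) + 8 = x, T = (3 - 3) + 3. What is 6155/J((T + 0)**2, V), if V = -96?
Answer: 6155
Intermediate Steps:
T = 3 (T = 0 + 3 = 3)
J(x, N) = -8 + x
6155/J((T + 0)**2, V) = 6155/(-8 + (3 + 0)**2) = 6155/(-8 + 3**2) = 6155/(-8 + 9) = 6155/1 = 6155*1 = 6155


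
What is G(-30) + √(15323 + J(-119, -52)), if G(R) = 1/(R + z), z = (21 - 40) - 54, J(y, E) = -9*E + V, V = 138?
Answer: -1/103 + √15929 ≈ 126.20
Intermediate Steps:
J(y, E) = 138 - 9*E (J(y, E) = -9*E + 138 = 138 - 9*E)
z = -73 (z = -19 - 54 = -73)
G(R) = 1/(-73 + R) (G(R) = 1/(R - 73) = 1/(-73 + R))
G(-30) + √(15323 + J(-119, -52)) = 1/(-73 - 30) + √(15323 + (138 - 9*(-52))) = 1/(-103) + √(15323 + (138 + 468)) = -1/103 + √(15323 + 606) = -1/103 + √15929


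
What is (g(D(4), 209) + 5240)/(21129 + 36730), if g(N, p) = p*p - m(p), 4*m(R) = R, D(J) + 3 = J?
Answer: 195475/231436 ≈ 0.84462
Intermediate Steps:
D(J) = -3 + J
m(R) = R/4
g(N, p) = p² - p/4 (g(N, p) = p*p - p/4 = p² - p/4)
(g(D(4), 209) + 5240)/(21129 + 36730) = (209*(-¼ + 209) + 5240)/(21129 + 36730) = (209*(835/4) + 5240)/57859 = (174515/4 + 5240)*(1/57859) = (195475/4)*(1/57859) = 195475/231436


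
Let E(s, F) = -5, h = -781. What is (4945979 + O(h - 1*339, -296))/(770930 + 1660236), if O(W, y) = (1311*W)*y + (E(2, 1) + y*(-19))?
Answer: 219787159/1215583 ≈ 180.81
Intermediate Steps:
O(W, y) = -5 - 19*y + 1311*W*y (O(W, y) = (1311*W)*y + (-5 + y*(-19)) = 1311*W*y + (-5 - 19*y) = -5 - 19*y + 1311*W*y)
(4945979 + O(h - 1*339, -296))/(770930 + 1660236) = (4945979 + (-5 - 19*(-296) + 1311*(-781 - 1*339)*(-296)))/(770930 + 1660236) = (4945979 + (-5 + 5624 + 1311*(-781 - 339)*(-296)))/2431166 = (4945979 + (-5 + 5624 + 1311*(-1120)*(-296)))*(1/2431166) = (4945979 + (-5 + 5624 + 434622720))*(1/2431166) = (4945979 + 434628339)*(1/2431166) = 439574318*(1/2431166) = 219787159/1215583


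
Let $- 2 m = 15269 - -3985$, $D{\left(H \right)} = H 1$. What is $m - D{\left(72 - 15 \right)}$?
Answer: $-9684$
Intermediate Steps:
$D{\left(H \right)} = H$
$m = -9627$ ($m = - \frac{15269 - -3985}{2} = - \frac{15269 + 3985}{2} = \left(- \frac{1}{2}\right) 19254 = -9627$)
$m - D{\left(72 - 15 \right)} = -9627 - \left(72 - 15\right) = -9627 - 57 = -9684$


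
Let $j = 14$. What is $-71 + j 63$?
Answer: $811$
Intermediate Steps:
$-71 + j 63 = -71 + 14 \cdot 63 = -71 + 882 = 811$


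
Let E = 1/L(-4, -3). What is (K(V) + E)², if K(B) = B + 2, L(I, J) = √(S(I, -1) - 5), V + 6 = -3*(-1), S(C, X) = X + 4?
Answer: ½ + I*√2 ≈ 0.5 + 1.4142*I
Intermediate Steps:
S(C, X) = 4 + X
V = -3 (V = -6 - 3*(-1) = -6 + 3 = -3)
L(I, J) = I*√2 (L(I, J) = √((4 - 1) - 5) = √(3 - 5) = √(-2) = I*√2)
K(B) = 2 + B
E = -I*√2/2 (E = 1/(I*√2) = -I*√2/2 ≈ -0.70711*I)
(K(V) + E)² = ((2 - 3) - I*√2/2)² = (-1 - I*√2/2)²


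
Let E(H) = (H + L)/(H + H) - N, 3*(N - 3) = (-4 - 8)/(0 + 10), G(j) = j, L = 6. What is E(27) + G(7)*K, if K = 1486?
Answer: 936001/90 ≈ 10400.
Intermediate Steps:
N = 13/5 (N = 3 + ((-4 - 8)/(0 + 10))/3 = 3 + (-12/10)/3 = 3 + (-12*1/10)/3 = 3 + (1/3)*(-6/5) = 3 - 2/5 = 13/5 ≈ 2.6000)
E(H) = -13/5 + (6 + H)/(2*H) (E(H) = (H + 6)/(H + H) - 1*13/5 = (6 + H)/((2*H)) - 13/5 = (6 + H)*(1/(2*H)) - 13/5 = (6 + H)/(2*H) - 13/5 = -13/5 + (6 + H)/(2*H))
E(27) + G(7)*K = (-21/10 + 3/27) + 7*1486 = (-21/10 + 3*(1/27)) + 10402 = (-21/10 + 1/9) + 10402 = -179/90 + 10402 = 936001/90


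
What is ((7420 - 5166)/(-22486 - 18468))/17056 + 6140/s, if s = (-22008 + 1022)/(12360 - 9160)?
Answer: -3431088126513611/3664740186016 ≈ -936.24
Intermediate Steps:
s = -10493/1600 (s = -20986/3200 = -20986*1/3200 = -10493/1600 ≈ -6.5581)
((7420 - 5166)/(-22486 - 18468))/17056 + 6140/s = ((7420 - 5166)/(-22486 - 18468))/17056 + 6140/(-10493/1600) = (2254/(-40954))*(1/17056) + 6140*(-1600/10493) = (2254*(-1/40954))*(1/17056) - 9824000/10493 = -1127/20477*1/17056 - 9824000/10493 = -1127/349255712 - 9824000/10493 = -3431088126513611/3664740186016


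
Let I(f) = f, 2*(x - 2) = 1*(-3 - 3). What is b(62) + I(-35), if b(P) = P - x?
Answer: 28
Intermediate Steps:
x = -1 (x = 2 + (1*(-3 - 3))/2 = 2 + (1*(-6))/2 = 2 + (½)*(-6) = 2 - 3 = -1)
b(P) = 1 + P (b(P) = P - 1*(-1) = P + 1 = 1 + P)
b(62) + I(-35) = (1 + 62) - 35 = 63 - 35 = 28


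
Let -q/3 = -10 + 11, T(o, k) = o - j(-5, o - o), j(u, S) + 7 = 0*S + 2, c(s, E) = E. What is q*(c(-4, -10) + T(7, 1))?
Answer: -6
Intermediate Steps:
j(u, S) = -5 (j(u, S) = -7 + (0*S + 2) = -7 + (0 + 2) = -7 + 2 = -5)
T(o, k) = 5 + o (T(o, k) = o - 1*(-5) = o + 5 = 5 + o)
q = -3 (q = -3*(-10 + 11) = -3*1 = -3)
q*(c(-4, -10) + T(7, 1)) = -3*(-10 + (5 + 7)) = -3*(-10 + 12) = -3*2 = -6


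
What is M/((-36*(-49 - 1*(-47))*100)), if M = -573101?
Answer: -573101/7200 ≈ -79.597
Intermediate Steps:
M/((-36*(-49 - 1*(-47))*100)) = -573101*(-1/(3600*(-49 - 1*(-47)))) = -573101*(-1/(3600*(-49 + 47))) = -573101/(-36*(-2)*100) = -573101/(72*100) = -573101/7200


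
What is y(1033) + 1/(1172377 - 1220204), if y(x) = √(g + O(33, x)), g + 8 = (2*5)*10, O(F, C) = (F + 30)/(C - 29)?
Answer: -1/47827 + √23200181/502 ≈ 9.5949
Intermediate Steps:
O(F, C) = (30 + F)/(-29 + C)
g = 92 (g = -8 + (2*5)*10 = -8 + 10*10 = -8 + 100 = 92)
y(x) = √(92 + 63/(-29 + x)) (y(x) = √(92 + (30 + 33)/(-29 + x)) = √(92 + 63/(-29 + x)))
y(1033) + 1/(1172377 - 1220204) = √((-2605 + 92*1033)/(-29 + 1033)) + 1/(1172377 - 1220204) = √((-2605 + 95036)/1004) + 1/(-47827) = √((1/1004)*92431) - 1/47827 = √(92431/1004) - 1/47827 = √23200181/502 - 1/47827 = -1/47827 + √23200181/502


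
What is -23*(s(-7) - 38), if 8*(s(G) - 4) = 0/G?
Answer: 782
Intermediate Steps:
s(G) = 4 (s(G) = 4 + (0/G)/8 = 4 + (⅛)*0 = 4 + 0 = 4)
-23*(s(-7) - 38) = -23*(4 - 38) = -23*(-34) = 782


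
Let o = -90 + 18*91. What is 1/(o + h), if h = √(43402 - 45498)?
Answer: 387/599600 - I*√131/599600 ≈ 0.00064543 - 1.9089e-5*I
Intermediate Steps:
h = 4*I*√131 (h = √(-2096) = 4*I*√131 ≈ 45.782*I)
o = 1548 (o = -90 + 1638 = 1548)
1/(o + h) = 1/(1548 + 4*I*√131)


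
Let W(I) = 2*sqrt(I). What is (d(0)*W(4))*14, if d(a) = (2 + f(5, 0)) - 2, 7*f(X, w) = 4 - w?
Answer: 32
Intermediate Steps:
f(X, w) = 4/7 - w/7 (f(X, w) = (4 - w)/7 = 4/7 - w/7)
d(a) = 4/7 (d(a) = (2 + (4/7 - 1/7*0)) - 2 = (2 + (4/7 + 0)) - 2 = (2 + 4/7) - 2 = 18/7 - 2 = 4/7)
(d(0)*W(4))*14 = (4*(2*sqrt(4))/7)*14 = (4*(2*2)/7)*14 = ((4/7)*4)*14 = (16/7)*14 = 32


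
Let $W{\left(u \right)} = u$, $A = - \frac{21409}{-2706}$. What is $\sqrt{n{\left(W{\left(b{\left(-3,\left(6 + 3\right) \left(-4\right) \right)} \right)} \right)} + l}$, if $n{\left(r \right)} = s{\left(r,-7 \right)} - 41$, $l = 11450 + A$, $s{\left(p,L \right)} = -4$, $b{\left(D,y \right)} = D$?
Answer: $\frac{\sqrt{83570315334}}{2706} \approx 106.83$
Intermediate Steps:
$A = \frac{21409}{2706}$ ($A = \left(-21409\right) \left(- \frac{1}{2706}\right) = \frac{21409}{2706} \approx 7.9117$)
$l = \frac{31005109}{2706}$ ($l = 11450 + \frac{21409}{2706} = \frac{31005109}{2706} \approx 11458.0$)
$n{\left(r \right)} = -45$ ($n{\left(r \right)} = -4 - 41 = -45$)
$\sqrt{n{\left(W{\left(b{\left(-3,\left(6 + 3\right) \left(-4\right) \right)} \right)} \right)} + l} = \sqrt{-45 + \frac{31005109}{2706}} = \sqrt{\frac{30883339}{2706}} = \frac{\sqrt{83570315334}}{2706}$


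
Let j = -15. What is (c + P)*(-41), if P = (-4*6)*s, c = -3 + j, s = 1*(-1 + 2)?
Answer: 1722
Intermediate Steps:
s = 1 (s = 1*1 = 1)
c = -18 (c = -3 - 15 = -18)
P = -24 (P = -4*6*1 = -24*1 = -24)
(c + P)*(-41) = (-18 - 24)*(-41) = -42*(-41) = 1722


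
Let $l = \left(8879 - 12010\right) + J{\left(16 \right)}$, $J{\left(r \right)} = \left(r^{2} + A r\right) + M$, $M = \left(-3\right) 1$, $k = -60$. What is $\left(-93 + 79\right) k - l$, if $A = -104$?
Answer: $5382$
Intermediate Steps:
$M = -3$
$J{\left(r \right)} = -3 + r^{2} - 104 r$ ($J{\left(r \right)} = \left(r^{2} - 104 r\right) - 3 = -3 + r^{2} - 104 r$)
$l = -4542$ ($l = \left(8879 - 12010\right) - \left(1667 - 256\right) = -3131 - 1411 = -4542$)
$\left(-93 + 79\right) k - l = \left(-93 + 79\right) \left(-60\right) - -4542 = \left(-14\right) \left(-60\right) + 4542 = 840 + 4542 = 5382$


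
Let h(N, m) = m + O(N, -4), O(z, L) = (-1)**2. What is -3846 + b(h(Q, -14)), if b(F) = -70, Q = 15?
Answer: -3916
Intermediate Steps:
O(z, L) = 1
h(N, m) = 1 + m (h(N, m) = m + 1 = 1 + m)
-3846 + b(h(Q, -14)) = -3846 - 70 = -3916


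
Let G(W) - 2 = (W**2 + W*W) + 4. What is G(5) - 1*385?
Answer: -329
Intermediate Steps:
G(W) = 6 + 2*W**2 (G(W) = 2 + ((W**2 + W*W) + 4) = 2 + ((W**2 + W**2) + 4) = 2 + (2*W**2 + 4) = 2 + (4 + 2*W**2) = 6 + 2*W**2)
G(5) - 1*385 = (6 + 2*5**2) - 1*385 = (6 + 2*25) - 385 = (6 + 50) - 385 = 56 - 385 = -329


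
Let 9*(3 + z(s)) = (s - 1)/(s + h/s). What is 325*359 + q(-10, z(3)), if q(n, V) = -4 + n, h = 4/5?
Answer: 116661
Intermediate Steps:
h = ⅘ (h = 4*(⅕) = ⅘ ≈ 0.80000)
z(s) = -3 + (-1 + s)/(9*(s + 4/(5*s))) (z(s) = -3 + ((s - 1)/(s + 4/(5*s)))/9 = -3 + ((-1 + s)/(s + 4/(5*s)))/9 = -3 + (-1 + s)/(9*(s + 4/(5*s))))
325*359 + q(-10, z(3)) = 325*359 + (-4 - 10) = 116675 - 14 = 116661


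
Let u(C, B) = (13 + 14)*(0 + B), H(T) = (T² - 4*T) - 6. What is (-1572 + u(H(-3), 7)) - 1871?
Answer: -3254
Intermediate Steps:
H(T) = -6 + T² - 4*T
u(C, B) = 27*B
(-1572 + u(H(-3), 7)) - 1871 = (-1572 + 27*7) - 1871 = (-1572 + 189) - 1871 = -1383 - 1871 = -3254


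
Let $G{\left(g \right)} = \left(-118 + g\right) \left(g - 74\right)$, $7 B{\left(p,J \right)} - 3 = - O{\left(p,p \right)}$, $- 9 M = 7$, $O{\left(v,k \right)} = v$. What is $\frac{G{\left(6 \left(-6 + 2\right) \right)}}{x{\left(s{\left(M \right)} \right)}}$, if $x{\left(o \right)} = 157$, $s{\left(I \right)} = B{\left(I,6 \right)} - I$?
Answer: $\frac{13916}{157} \approx 88.637$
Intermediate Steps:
$M = - \frac{7}{9}$ ($M = \left(- \frac{1}{9}\right) 7 = - \frac{7}{9} \approx -0.77778$)
$B{\left(p,J \right)} = \frac{3}{7} - \frac{p}{7}$ ($B{\left(p,J \right)} = \frac{3}{7} + \frac{\left(-1\right) p}{7} = \frac{3}{7} - \frac{p}{7}$)
$s{\left(I \right)} = \frac{3}{7} - \frac{8 I}{7}$ ($s{\left(I \right)} = \left(\frac{3}{7} - \frac{I}{7}\right) - I = \frac{3}{7} - \frac{8 I}{7}$)
$G{\left(g \right)} = \left(-118 + g\right) \left(-74 + g\right)$
$\frac{G{\left(6 \left(-6 + 2\right) \right)}}{x{\left(s{\left(M \right)} \right)}} = \frac{8732 + \left(6 \left(-6 + 2\right)\right)^{2} - 192 \cdot 6 \left(-6 + 2\right)}{157} = \left(8732 + \left(6 \left(-4\right)\right)^{2} - 192 \cdot 6 \left(-4\right)\right) \frac{1}{157} = \left(8732 + \left(-24\right)^{2} - -4608\right) \frac{1}{157} = \left(8732 + 576 + 4608\right) \frac{1}{157} = 13916 \cdot \frac{1}{157} = \frac{13916}{157}$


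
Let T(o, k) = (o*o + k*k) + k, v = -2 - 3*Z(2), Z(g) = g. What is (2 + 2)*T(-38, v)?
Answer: 6000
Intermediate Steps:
v = -8 (v = -2 - 3*2 = -2 - 6 = -8)
T(o, k) = k + k**2 + o**2 (T(o, k) = (o**2 + k**2) + k = (k**2 + o**2) + k = k + k**2 + o**2)
(2 + 2)*T(-38, v) = (2 + 2)*(-8 + (-8)**2 + (-38)**2) = 4*(-8 + 64 + 1444) = 4*1500 = 6000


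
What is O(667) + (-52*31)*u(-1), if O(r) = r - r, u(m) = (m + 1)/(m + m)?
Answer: 0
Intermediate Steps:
u(m) = (1 + m)/(2*m) (u(m) = (1 + m)/((2*m)) = (1 + m)*(1/(2*m)) = (1 + m)/(2*m))
O(r) = 0
O(667) + (-52*31)*u(-1) = 0 + (-52*31)*((1/2)*(1 - 1)/(-1)) = 0 - 806*(-1)*0 = 0 - 1612*0 = 0 + 0 = 0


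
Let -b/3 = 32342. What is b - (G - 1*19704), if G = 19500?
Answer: -96822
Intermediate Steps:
b = -97026 (b = -3*32342 = -97026)
b - (G - 1*19704) = -97026 - (19500 - 1*19704) = -97026 - (19500 - 19704) = -97026 - 1*(-204) = -97026 + 204 = -96822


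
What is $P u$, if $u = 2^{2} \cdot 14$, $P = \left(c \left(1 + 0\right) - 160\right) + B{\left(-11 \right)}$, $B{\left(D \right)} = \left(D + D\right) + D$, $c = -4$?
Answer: $-11032$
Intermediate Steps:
$B{\left(D \right)} = 3 D$ ($B{\left(D \right)} = 2 D + D = 3 D$)
$P = -197$ ($P = \left(- 4 \left(1 + 0\right) - 160\right) + 3 \left(-11\right) = \left(\left(-4\right) 1 - 160\right) - 33 = \left(-4 - 160\right) - 33 = -164 - 33 = -197$)
$u = 56$ ($u = 4 \cdot 14 = 56$)
$P u = \left(-197\right) 56 = -11032$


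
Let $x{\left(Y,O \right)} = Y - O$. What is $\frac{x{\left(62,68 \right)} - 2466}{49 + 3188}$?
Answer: $- \frac{824}{1079} \approx -0.76367$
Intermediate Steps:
$\frac{x{\left(62,68 \right)} - 2466}{49 + 3188} = \frac{\left(62 - 68\right) - 2466}{49 + 3188} = \frac{\left(62 - 68\right) - 2466}{3237} = \left(-6 - 2466\right) \frac{1}{3237} = \left(-2472\right) \frac{1}{3237} = - \frac{824}{1079}$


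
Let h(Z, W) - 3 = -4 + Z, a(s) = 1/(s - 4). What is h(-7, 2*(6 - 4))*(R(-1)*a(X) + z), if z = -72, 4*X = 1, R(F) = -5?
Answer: 1696/3 ≈ 565.33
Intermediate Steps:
X = ¼ (X = (¼)*1 = ¼ ≈ 0.25000)
a(s) = 1/(-4 + s)
h(Z, W) = -1 + Z (h(Z, W) = 3 + (-4 + Z) = -1 + Z)
h(-7, 2*(6 - 4))*(R(-1)*a(X) + z) = (-1 - 7)*(-5/(-4 + ¼) - 72) = -8*(-5/(-15/4) - 72) = -8*(-5*(-4/15) - 72) = -8*(4/3 - 72) = -8*(-212/3) = 1696/3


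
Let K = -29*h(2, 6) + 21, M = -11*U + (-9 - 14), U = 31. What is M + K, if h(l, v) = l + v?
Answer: -575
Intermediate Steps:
M = -364 (M = -11*31 + (-9 - 14) = -341 - 23 = -364)
K = -211 (K = -29*(2 + 6) + 21 = -29*8 + 21 = -232 + 21 = -211)
M + K = -364 - 211 = -575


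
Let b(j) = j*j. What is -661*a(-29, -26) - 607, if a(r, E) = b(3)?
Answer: -6556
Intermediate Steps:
b(j) = j**2
a(r, E) = 9 (a(r, E) = 3**2 = 9)
-661*a(-29, -26) - 607 = -661*9 - 607 = -5949 - 607 = -6556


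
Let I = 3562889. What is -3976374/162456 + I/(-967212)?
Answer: -46091764007/1636764507 ≈ -28.160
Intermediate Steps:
-3976374/162456 + I/(-967212) = -3976374/162456 + 3562889/(-967212) = -3976374*1/162456 + 3562889*(-1/967212) = -662729/27076 - 3562889/967212 = -46091764007/1636764507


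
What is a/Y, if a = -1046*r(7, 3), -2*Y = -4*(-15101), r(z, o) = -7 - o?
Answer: -5230/15101 ≈ -0.34633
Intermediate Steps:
Y = -30202 (Y = -(-2)*(-15101) = -½*60404 = -30202)
a = 10460 (a = -1046*(-7 - 1*3) = -1046*(-7 - 3) = -1046*(-10) = 10460)
a/Y = 10460/(-30202) = 10460*(-1/30202) = -5230/15101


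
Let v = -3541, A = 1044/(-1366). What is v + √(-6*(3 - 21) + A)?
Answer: -3541 + 3*√5558254/683 ≈ -3530.6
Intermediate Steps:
A = -522/683 (A = 1044*(-1/1366) = -522/683 ≈ -0.76428)
v + √(-6*(3 - 21) + A) = -3541 + √(-6*(3 - 21) - 522/683) = -3541 + √(-6*(-18) - 522/683) = -3541 + √(108 - 522/683) = -3541 + √(73242/683) = -3541 + 3*√5558254/683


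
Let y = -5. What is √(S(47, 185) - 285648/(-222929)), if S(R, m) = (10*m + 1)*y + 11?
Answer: 2*I*√114834630718003/222929 ≈ 96.139*I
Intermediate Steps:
S(R, m) = 6 - 50*m (S(R, m) = (10*m + 1)*(-5) + 11 = (1 + 10*m)*(-5) + 11 = (-5 - 50*m) + 11 = 6 - 50*m)
√(S(47, 185) - 285648/(-222929)) = √((6 - 50*185) - 285648/(-222929)) = √((6 - 9250) - 285648*(-1/222929)) = √(-9244 + 285648/222929) = √(-2060470028/222929) = 2*I*√114834630718003/222929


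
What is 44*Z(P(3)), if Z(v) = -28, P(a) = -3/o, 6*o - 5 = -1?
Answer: -1232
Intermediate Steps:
o = ⅔ (o = ⅚ + (⅙)*(-1) = ⅚ - ⅙ = ⅔ ≈ 0.66667)
P(a) = -9/2 (P(a) = -3/⅔ = -3*3/2 = -9/2)
44*Z(P(3)) = 44*(-28) = -1232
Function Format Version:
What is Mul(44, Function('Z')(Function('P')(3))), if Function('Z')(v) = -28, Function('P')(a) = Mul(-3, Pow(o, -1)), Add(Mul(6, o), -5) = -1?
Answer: -1232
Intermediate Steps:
o = Rational(2, 3) (o = Add(Rational(5, 6), Mul(Rational(1, 6), -1)) = Add(Rational(5, 6), Rational(-1, 6)) = Rational(2, 3) ≈ 0.66667)
Function('P')(a) = Rational(-9, 2) (Function('P')(a) = Mul(-3, Pow(Rational(2, 3), -1)) = Mul(-3, Rational(3, 2)) = Rational(-9, 2))
Mul(44, Function('Z')(Function('P')(3))) = Mul(44, -28) = -1232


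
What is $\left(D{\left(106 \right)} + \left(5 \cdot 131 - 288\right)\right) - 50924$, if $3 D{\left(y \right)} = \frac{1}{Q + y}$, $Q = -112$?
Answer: $- \frac{910027}{18} \approx -50557.0$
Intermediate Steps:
$D{\left(y \right)} = \frac{1}{3 \left(-112 + y\right)}$
$\left(D{\left(106 \right)} + \left(5 \cdot 131 - 288\right)\right) - 50924 = \left(\frac{1}{3 \left(-112 + 106\right)} + \left(5 \cdot 131 - 288\right)\right) - 50924 = \left(\frac{1}{3 \left(-6\right)} + \left(655 - 288\right)\right) - 50924 = \left(\frac{1}{3} \left(- \frac{1}{6}\right) + 367\right) - 50924 = \left(- \frac{1}{18} + 367\right) - 50924 = \frac{6605}{18} - 50924 = - \frac{910027}{18}$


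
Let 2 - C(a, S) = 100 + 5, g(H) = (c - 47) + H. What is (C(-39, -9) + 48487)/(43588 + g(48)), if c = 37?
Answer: 8064/7271 ≈ 1.1091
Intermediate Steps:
g(H) = -10 + H (g(H) = (37 - 47) + H = -10 + H)
C(a, S) = -103 (C(a, S) = 2 - (100 + 5) = 2 - 1*105 = 2 - 105 = -103)
(C(-39, -9) + 48487)/(43588 + g(48)) = (-103 + 48487)/(43588 + (-10 + 48)) = 48384/(43588 + 38) = 48384/43626 = 48384*(1/43626) = 8064/7271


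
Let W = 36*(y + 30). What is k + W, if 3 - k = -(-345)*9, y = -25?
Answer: -2922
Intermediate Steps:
W = 180 (W = 36*(-25 + 30) = 36*5 = 180)
k = -3102 (k = 3 - (-1)*(-345*9) = 3 - (-1)*(-3105) = 3 - 1*3105 = 3 - 3105 = -3102)
k + W = -3102 + 180 = -2922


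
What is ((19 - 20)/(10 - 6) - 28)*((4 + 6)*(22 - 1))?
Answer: -11865/2 ≈ -5932.5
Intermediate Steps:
((19 - 20)/(10 - 6) - 28)*((4 + 6)*(22 - 1)) = (-1/4 - 28)*(10*21) = (-1*1/4 - 28)*210 = (-1/4 - 28)*210 = -113/4*210 = -11865/2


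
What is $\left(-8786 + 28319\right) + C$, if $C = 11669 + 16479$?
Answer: $47681$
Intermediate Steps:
$C = 28148$
$\left(-8786 + 28319\right) + C = \left(-8786 + 28319\right) + 28148 = 19533 + 28148 = 47681$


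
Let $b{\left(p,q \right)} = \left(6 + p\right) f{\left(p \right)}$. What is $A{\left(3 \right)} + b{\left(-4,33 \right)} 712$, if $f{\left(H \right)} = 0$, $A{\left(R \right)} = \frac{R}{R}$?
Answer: $1$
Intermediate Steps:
$A{\left(R \right)} = 1$
$b{\left(p,q \right)} = 0$ ($b{\left(p,q \right)} = \left(6 + p\right) 0 = 0$)
$A{\left(3 \right)} + b{\left(-4,33 \right)} 712 = 1 + 0 \cdot 712 = 1 + 0 = 1$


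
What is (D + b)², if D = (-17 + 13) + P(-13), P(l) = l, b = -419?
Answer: 190096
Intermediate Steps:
D = -17 (D = (-17 + 13) - 13 = -4 - 13 = -17)
(D + b)² = (-17 - 419)² = (-436)² = 190096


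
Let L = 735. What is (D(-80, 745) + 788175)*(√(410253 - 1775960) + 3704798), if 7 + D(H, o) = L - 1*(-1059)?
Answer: 2926649637676 + 789962*I*√1365707 ≈ 2.9267e+12 + 9.2318e+8*I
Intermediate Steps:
D(H, o) = 1787 (D(H, o) = -7 + (735 - 1*(-1059)) = -7 + (735 + 1059) = -7 + 1794 = 1787)
(D(-80, 745) + 788175)*(√(410253 - 1775960) + 3704798) = (1787 + 788175)*(√(410253 - 1775960) + 3704798) = 789962*(√(-1365707) + 3704798) = 789962*(I*√1365707 + 3704798) = 789962*(3704798 + I*√1365707) = 2926649637676 + 789962*I*√1365707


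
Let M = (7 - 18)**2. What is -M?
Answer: -121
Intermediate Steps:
M = 121 (M = (-11)**2 = 121)
-M = -1*121 = -121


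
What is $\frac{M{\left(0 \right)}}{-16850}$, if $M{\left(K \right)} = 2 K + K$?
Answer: $0$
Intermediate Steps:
$M{\left(K \right)} = 3 K$
$\frac{M{\left(0 \right)}}{-16850} = \frac{3 \cdot 0}{-16850} = \left(- \frac{1}{16850}\right) 0 = 0$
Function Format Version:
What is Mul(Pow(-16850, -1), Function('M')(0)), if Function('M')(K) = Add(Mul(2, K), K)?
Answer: 0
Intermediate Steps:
Function('M')(K) = Mul(3, K)
Mul(Pow(-16850, -1), Function('M')(0)) = Mul(Pow(-16850, -1), Mul(3, 0)) = Mul(Rational(-1, 16850), 0) = 0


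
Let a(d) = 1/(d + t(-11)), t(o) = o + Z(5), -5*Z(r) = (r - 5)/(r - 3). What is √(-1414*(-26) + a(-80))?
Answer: √304442593/91 ≈ 191.74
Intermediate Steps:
Z(r) = -(-5 + r)/(5*(-3 + r)) (Z(r) = -(r - 5)/(5*(r - 3)) = -(-5 + r)/(5*(-3 + r)))
t(o) = o (t(o) = o + (5 - 1*5)/(5*(-3 + 5)) = o + (⅕)*(5 - 5)/2 = o + (⅕)*(½)*0 = o + 0 = o)
a(d) = 1/(-11 + d) (a(d) = 1/(d - 11) = 1/(-11 + d))
√(-1414*(-26) + a(-80)) = √(-1414*(-26) + 1/(-11 - 80)) = √(36764 + 1/(-91)) = √(36764 - 1/91) = √(3345523/91) = √304442593/91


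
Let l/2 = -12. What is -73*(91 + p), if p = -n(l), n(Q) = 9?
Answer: -5986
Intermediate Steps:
l = -24 (l = 2*(-12) = -24)
p = -9 (p = -1*9 = -9)
-73*(91 + p) = -73*(91 - 9) = -73*82 = -5986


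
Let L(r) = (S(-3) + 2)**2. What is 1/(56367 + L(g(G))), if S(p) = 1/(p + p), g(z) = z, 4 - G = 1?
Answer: 36/2029333 ≈ 1.7740e-5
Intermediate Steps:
G = 3 (G = 4 - 1*1 = 4 - 1 = 3)
S(p) = 1/(2*p)
L(r) = 121/36 (L(r) = ((1/2)/(-3) + 2)**2 = ((1/2)*(-1/3) + 2)**2 = (-1/6 + 2)**2 = (11/6)**2 = 121/36)
1/(56367 + L(g(G))) = 1/(56367 + 121/36) = 1/(2029333/36) = 36/2029333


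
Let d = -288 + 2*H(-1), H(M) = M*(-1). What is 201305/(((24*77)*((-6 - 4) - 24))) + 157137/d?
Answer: -451400237/816816 ≈ -552.63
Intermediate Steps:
H(M) = -M
d = -286 (d = -288 + 2*(-1*(-1)) = -288 + 2*1 = -288 + 2 = -286)
201305/(((24*77)*((-6 - 4) - 24))) + 157137/d = 201305/(((24*77)*((-6 - 4) - 24))) + 157137/(-286) = 201305/((1848*(-10 - 24))) + 157137*(-1/286) = 201305/((1848*(-34))) - 157137/286 = 201305/(-62832) - 157137/286 = 201305*(-1/62832) - 157137/286 = -201305/62832 - 157137/286 = -451400237/816816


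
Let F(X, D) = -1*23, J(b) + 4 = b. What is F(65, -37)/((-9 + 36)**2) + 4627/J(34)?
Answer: 1124131/7290 ≈ 154.20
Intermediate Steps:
J(b) = -4 + b
F(X, D) = -23
F(65, -37)/((-9 + 36)**2) + 4627/J(34) = -23/(-9 + 36)**2 + 4627/(-4 + 34) = -23/(27**2) + 4627/30 = -23/729 + 4627*(1/30) = -23*1/729 + 4627/30 = -23/729 + 4627/30 = 1124131/7290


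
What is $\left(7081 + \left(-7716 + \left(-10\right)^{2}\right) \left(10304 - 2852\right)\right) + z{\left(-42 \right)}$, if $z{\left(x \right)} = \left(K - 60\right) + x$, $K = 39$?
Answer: $-56747414$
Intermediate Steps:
$z{\left(x \right)} = -21 + x$ ($z{\left(x \right)} = \left(39 - 60\right) + x = -21 + x$)
$\left(7081 + \left(-7716 + \left(-10\right)^{2}\right) \left(10304 - 2852\right)\right) + z{\left(-42 \right)} = \left(7081 + \left(-7716 + \left(-10\right)^{2}\right) \left(10304 - 2852\right)\right) - 63 = \left(7081 + \left(-7716 + 100\right) 7452\right) - 63 = \left(7081 - 56754432\right) - 63 = -56747351 - 63 = -56747414$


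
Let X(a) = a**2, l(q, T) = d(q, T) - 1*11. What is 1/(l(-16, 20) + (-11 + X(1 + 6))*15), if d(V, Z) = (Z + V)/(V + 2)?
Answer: 7/3911 ≈ 0.0017898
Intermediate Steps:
d(V, Z) = (V + Z)/(2 + V)
l(q, T) = -11 + (T + q)/(2 + q) (l(q, T) = (q + T)/(2 + q) - 1*11 = (T + q)/(2 + q) - 11 = -11 + (T + q)/(2 + q))
1/(l(-16, 20) + (-11 + X(1 + 6))*15) = 1/((-22 + 20 - 10*(-16))/(2 - 16) + (-11 + (1 + 6)**2)*15) = 1/((-22 + 20 + 160)/(-14) + (-11 + 7**2)*15) = 1/(-1/14*158 + (-11 + 49)*15) = 1/(-79/7 + 38*15) = 1/(-79/7 + 570) = 1/(3911/7) = 7/3911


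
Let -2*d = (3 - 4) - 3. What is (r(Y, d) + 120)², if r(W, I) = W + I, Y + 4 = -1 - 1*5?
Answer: 12544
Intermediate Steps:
Y = -10 (Y = -4 + (-1 - 1*5) = -4 + (-1 - 5) = -4 - 6 = -10)
d = 2 (d = -((3 - 4) - 3)/2 = -(-1 - 3)/2 = -½*(-4) = 2)
r(W, I) = I + W
(r(Y, d) + 120)² = ((2 - 10) + 120)² = (-8 + 120)² = 112² = 12544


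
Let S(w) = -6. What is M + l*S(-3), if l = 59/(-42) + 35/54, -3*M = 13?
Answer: 13/63 ≈ 0.20635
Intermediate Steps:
M = -13/3 (M = -⅓*13 = -13/3 ≈ -4.3333)
l = -143/189 (l = 59*(-1/42) + 35*(1/54) = -59/42 + 35/54 = -143/189 ≈ -0.75661)
M + l*S(-3) = -13/3 - 143/189*(-6) = -13/3 + 286/63 = 13/63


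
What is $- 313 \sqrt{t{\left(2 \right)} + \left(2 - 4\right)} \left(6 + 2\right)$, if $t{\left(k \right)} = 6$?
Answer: $-5008$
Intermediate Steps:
$- 313 \sqrt{t{\left(2 \right)} + \left(2 - 4\right)} \left(6 + 2\right) = - 313 \sqrt{6 + \left(2 - 4\right)} \left(6 + 2\right) = - 313 \sqrt{6 + \left(2 - 4\right)} 8 = - 313 \sqrt{6 - 2} \cdot 8 = - 313 \sqrt{4} \cdot 8 = - 313 \cdot 2 \cdot 8 = \left(-313\right) 16 = -5008$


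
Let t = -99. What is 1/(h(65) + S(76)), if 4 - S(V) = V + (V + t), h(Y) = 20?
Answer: -1/29 ≈ -0.034483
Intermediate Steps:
S(V) = 103 - 2*V (S(V) = 4 - (V + (V - 99)) = 4 - (V + (-99 + V)) = 4 - (-99 + 2*V) = 4 + (99 - 2*V) = 103 - 2*V)
1/(h(65) + S(76)) = 1/(20 + (103 - 2*76)) = 1/(20 + (103 - 152)) = 1/(20 - 49) = 1/(-29) = -1/29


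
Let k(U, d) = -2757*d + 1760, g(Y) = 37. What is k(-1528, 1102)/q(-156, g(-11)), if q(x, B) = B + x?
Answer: 3036454/119 ≈ 25516.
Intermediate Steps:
k(U, d) = 1760 - 2757*d
k(-1528, 1102)/q(-156, g(-11)) = (1760 - 2757*1102)/(37 - 156) = (1760 - 3038214)/(-119) = -3036454*(-1/119) = 3036454/119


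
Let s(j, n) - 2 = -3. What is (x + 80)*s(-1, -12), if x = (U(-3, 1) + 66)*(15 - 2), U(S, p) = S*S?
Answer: -1055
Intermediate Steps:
U(S, p) = S²
s(j, n) = -1 (s(j, n) = 2 - 3 = -1)
x = 975 (x = ((-3)² + 66)*(15 - 2) = (9 + 66)*13 = 75*13 = 975)
(x + 80)*s(-1, -12) = (975 + 80)*(-1) = 1055*(-1) = -1055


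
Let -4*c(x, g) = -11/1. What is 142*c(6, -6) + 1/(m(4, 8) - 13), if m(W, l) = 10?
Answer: 2341/6 ≈ 390.17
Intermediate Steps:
c(x, g) = 11/4 (c(x, g) = -(-11)/(4*1) = -(-11)/4 = -¼*(-11) = 11/4)
142*c(6, -6) + 1/(m(4, 8) - 13) = 142*(11/4) + 1/(10 - 13) = 781/2 + 1/(-3) = 781/2 - ⅓ = 2341/6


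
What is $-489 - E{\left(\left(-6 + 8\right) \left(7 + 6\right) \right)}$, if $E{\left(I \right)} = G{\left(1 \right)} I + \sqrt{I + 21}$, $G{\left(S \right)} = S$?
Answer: $-515 - \sqrt{47} \approx -521.86$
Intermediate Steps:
$E{\left(I \right)} = I + \sqrt{21 + I}$ ($E{\left(I \right)} = 1 I + \sqrt{I + 21} = I + \sqrt{21 + I}$)
$-489 - E{\left(\left(-6 + 8\right) \left(7 + 6\right) \right)} = -489 - \left(\left(-6 + 8\right) \left(7 + 6\right) + \sqrt{21 + \left(-6 + 8\right) \left(7 + 6\right)}\right) = -489 - \left(2 \cdot 13 + \sqrt{21 + 2 \cdot 13}\right) = -489 - \left(26 + \sqrt{21 + 26}\right) = -489 - \left(26 + \sqrt{47}\right) = -515 - \sqrt{47}$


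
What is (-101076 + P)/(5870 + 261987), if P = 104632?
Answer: 3556/267857 ≈ 0.013276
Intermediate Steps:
(-101076 + P)/(5870 + 261987) = (-101076 + 104632)/(5870 + 261987) = 3556/267857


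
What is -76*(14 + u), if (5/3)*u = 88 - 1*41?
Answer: -16036/5 ≈ -3207.2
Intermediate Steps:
u = 141/5 (u = 3*(88 - 1*41)/5 = 3*(88 - 41)/5 = (3/5)*47 = 141/5 ≈ 28.200)
-76*(14 + u) = -76*(14 + 141/5) = -76*211/5 = -16036/5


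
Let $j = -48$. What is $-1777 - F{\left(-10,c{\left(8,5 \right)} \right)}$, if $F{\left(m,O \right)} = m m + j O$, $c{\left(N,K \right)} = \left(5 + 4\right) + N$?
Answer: $-1061$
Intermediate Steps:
$c{\left(N,K \right)} = 9 + N$
$F{\left(m,O \right)} = m^{2} - 48 O$ ($F{\left(m,O \right)} = m m - 48 O = m^{2} - 48 O$)
$-1777 - F{\left(-10,c{\left(8,5 \right)} \right)} = -1777 - \left(\left(-10\right)^{2} - 48 \left(9 + 8\right)\right) = -1777 - \left(100 - 816\right) = -1777 - -716 = -1777 + 716 = -1061$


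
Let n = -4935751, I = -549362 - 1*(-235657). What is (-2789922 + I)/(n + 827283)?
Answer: 3103627/4108468 ≈ 0.75542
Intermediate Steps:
I = -313705 (I = -549362 + 235657 = -313705)
(-2789922 + I)/(n + 827283) = (-2789922 - 313705)/(-4935751 + 827283) = -3103627/(-4108468) = -3103627*(-1/4108468) = 3103627/4108468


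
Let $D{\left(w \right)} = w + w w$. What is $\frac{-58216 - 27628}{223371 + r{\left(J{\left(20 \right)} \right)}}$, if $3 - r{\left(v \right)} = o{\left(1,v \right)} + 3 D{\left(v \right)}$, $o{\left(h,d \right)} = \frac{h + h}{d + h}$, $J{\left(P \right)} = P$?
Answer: $- \frac{450681}{1166098} \approx -0.38649$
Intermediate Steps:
$o{\left(h,d \right)} = \frac{2 h}{d + h}$
$D{\left(w \right)} = w + w^{2}$
$r{\left(v \right)} = 3 - \frac{2}{1 + v} - 3 v \left(1 + v\right)$ ($r{\left(v \right)} = 3 - \left(2 \cdot 1 \frac{1}{v + 1} + 3 v \left(1 + v\right)\right) = 3 - \left(2 \cdot 1 \frac{1}{1 + v} + 3 v \left(1 + v\right)\right) = 3 - \left(\frac{2}{1 + v} + 3 v \left(1 + v\right)\right) = 3 - \frac{2}{1 + v} - 3 v \left(1 + v\right)$)
$\frac{-58216 - 27628}{223371 + r{\left(J{\left(20 \right)} \right)}} = \frac{-58216 - 27628}{223371 + \frac{1 - 6 \cdot 20^{2} - 3 \cdot 20^{3}}{1 + 20}} = - \frac{85844}{223371 + \frac{1 - 2400 - 24000}{21}} = - \frac{85844}{223371 + \frac{1}{21} \left(-26399\right)} = - \frac{85844}{223371 - \frac{26399}{21}} = - \frac{85844}{\frac{4664392}{21}} = \left(-85844\right) \frac{21}{4664392} = - \frac{450681}{1166098}$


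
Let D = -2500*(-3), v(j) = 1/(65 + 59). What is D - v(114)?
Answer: 929999/124 ≈ 7500.0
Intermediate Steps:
v(j) = 1/124
D = 7500
D - v(114) = 7500 - 1*1/124 = 7500 - 1/124 = 929999/124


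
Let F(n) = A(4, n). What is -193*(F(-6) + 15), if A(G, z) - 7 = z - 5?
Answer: -2123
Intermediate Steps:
A(G, z) = 2 + z (A(G, z) = 7 + (z - 5) = 7 + (-5 + z) = 2 + z)
F(n) = 2 + n
-193*(F(-6) + 15) = -193*((2 - 6) + 15) = -193*(-4 + 15) = -193*11 = -2123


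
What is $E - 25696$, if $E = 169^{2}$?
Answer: $2865$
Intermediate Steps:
$E = 28561$
$E - 25696 = 28561 - 25696 = 2865$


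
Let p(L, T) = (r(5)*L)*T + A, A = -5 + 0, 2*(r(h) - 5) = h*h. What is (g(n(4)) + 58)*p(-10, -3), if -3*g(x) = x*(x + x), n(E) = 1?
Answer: 89440/3 ≈ 29813.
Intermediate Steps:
r(h) = 5 + h²/2 (r(h) = 5 + (h*h)/2 = 5 + h²/2)
A = -5
p(L, T) = -5 + 35*L*T/2 (p(L, T) = ((5 + (½)*5²)*L)*T - 5 = ((5 + (½)*25)*L)*T - 5 = ((5 + 25/2)*L)*T - 5 = (35*L/2)*T - 5 = 35*L*T/2 - 5 = -5 + 35*L*T/2)
g(x) = -2*x²/3 (g(x) = -x*(x + x)/3 = -x*2*x/3 = -2*x²/3)
(g(n(4)) + 58)*p(-10, -3) = (-⅔*1² + 58)*(-5 + (35/2)*(-10)*(-3)) = (-⅔*1 + 58)*(-5 + 525) = (-⅔ + 58)*520 = (172/3)*520 = 89440/3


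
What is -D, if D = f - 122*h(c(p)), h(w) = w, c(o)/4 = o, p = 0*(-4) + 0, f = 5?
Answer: -5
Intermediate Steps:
p = 0 (p = 0 + 0 = 0)
c(o) = 4*o
D = 5 (D = 5 - 488*0 = 5 - 122*0 = 5 + 0 = 5)
-D = -1*5 = -5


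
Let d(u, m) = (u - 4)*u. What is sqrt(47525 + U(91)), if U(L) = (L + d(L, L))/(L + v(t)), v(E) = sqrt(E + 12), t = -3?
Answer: 3*sqrt(11685657)/47 ≈ 218.20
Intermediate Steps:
v(E) = sqrt(12 + E)
d(u, m) = u*(-4 + u) (d(u, m) = (-4 + u)*u = u*(-4 + u))
U(L) = (L + L*(-4 + L))/(3 + L) (U(L) = (L + L*(-4 + L))/(L + sqrt(12 - 3)) = (L + L*(-4 + L))/(L + sqrt(9)) = (L + L*(-4 + L))/(L + 3) = (L + L*(-4 + L))/(3 + L))
sqrt(47525 + U(91)) = sqrt(47525 + 91*(-3 + 91)/(3 + 91)) = sqrt(47525 + 91*88/94) = sqrt(47525 + 91*(1/94)*88) = sqrt(47525 + 4004/47) = sqrt(2237679/47) = 3*sqrt(11685657)/47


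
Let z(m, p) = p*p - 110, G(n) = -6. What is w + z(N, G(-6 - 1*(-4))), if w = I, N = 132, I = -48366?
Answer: -48440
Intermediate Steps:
w = -48366
z(m, p) = -110 + p² (z(m, p) = p² - 110 = -110 + p²)
w + z(N, G(-6 - 1*(-4))) = -48366 + (-110 + (-6)²) = -48366 + (-110 + 36) = -48366 - 74 = -48440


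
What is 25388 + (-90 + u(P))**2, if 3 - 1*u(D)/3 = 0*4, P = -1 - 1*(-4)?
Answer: 31949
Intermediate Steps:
P = 3 (P = -1 + 4 = 3)
u(D) = 9 (u(D) = 9 - 0*4 = 9 - 3*0 = 9 + 0 = 9)
25388 + (-90 + u(P))**2 = 25388 + (-90 + 9)**2 = 25388 + (-81)**2 = 25388 + 6561 = 31949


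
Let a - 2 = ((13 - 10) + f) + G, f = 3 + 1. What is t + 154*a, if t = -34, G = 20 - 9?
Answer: 3046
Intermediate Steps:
G = 11
f = 4
a = 20 (a = 2 + (((13 - 10) + 4) + 11) = 2 + ((3 + 4) + 11) = 2 + (7 + 11) = 2 + 18 = 20)
t + 154*a = -34 + 154*20 = -34 + 3080 = 3046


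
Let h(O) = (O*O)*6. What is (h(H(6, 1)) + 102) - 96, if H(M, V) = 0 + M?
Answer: 222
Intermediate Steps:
H(M, V) = M
h(O) = 6*O² (h(O) = O²*6 = 6*O²)
(h(H(6, 1)) + 102) - 96 = (6*6² + 102) - 96 = (6*36 + 102) - 96 = (216 + 102) - 96 = 318 - 96 = 222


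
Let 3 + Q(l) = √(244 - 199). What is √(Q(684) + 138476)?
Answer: √(138473 + 3*√5) ≈ 372.13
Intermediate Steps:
Q(l) = -3 + 3*√5 (Q(l) = -3 + √(244 - 199) = -3 + √45 = -3 + 3*√5)
√(Q(684) + 138476) = √((-3 + 3*√5) + 138476) = √(138473 + 3*√5)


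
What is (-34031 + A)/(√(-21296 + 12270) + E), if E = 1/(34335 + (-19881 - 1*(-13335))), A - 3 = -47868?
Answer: 2275807944*I/(-I + 27789*√9026) ≈ -0.00032651 + 862.02*I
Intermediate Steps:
A = -47865 (A = 3 - 47868 = -47865)
E = 1/27789 (E = 1/(34335 + (-19881 + 13335)) = 1/(34335 - 6546) = 1/27789 ≈ 3.5985e-5)
(-34031 + A)/(√(-21296 + 12270) + E) = (-34031 - 47865)/(√(-21296 + 12270) + 1/27789) = -81896/(√(-9026) + 1/27789) = -81896/(I*√9026 + 1/27789) = -81896/(1/27789 + I*√9026)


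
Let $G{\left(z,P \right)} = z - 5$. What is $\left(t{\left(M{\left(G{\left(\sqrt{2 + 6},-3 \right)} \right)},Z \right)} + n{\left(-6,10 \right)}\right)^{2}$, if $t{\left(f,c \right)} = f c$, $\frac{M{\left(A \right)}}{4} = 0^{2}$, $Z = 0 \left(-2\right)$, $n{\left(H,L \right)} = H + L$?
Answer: $16$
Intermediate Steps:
$Z = 0$
$G{\left(z,P \right)} = -5 + z$
$M{\left(A \right)} = 0$ ($M{\left(A \right)} = 4 \cdot 0^{2} = 4 \cdot 0 = 0$)
$t{\left(f,c \right)} = c f$
$\left(t{\left(M{\left(G{\left(\sqrt{2 + 6},-3 \right)} \right)},Z \right)} + n{\left(-6,10 \right)}\right)^{2} = \left(0 \cdot 0 + \left(-6 + 10\right)\right)^{2} = \left(0 + 4\right)^{2} = 4^{2} = 16$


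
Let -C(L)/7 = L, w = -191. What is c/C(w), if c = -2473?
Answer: -2473/1337 ≈ -1.8497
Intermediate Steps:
C(L) = -7*L
c/C(w) = -2473/((-7*(-191))) = -2473/1337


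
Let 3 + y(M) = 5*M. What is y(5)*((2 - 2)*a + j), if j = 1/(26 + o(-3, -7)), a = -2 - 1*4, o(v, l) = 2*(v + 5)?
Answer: 11/15 ≈ 0.73333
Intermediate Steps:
y(M) = -3 + 5*M
o(v, l) = 10 + 2*v (o(v, l) = 2*(5 + v) = 10 + 2*v)
a = -6 (a = -2 - 4 = -6)
j = 1/30 (j = 1/(26 + (10 + 2*(-3))) = 1/(26 + (10 - 6)) = 1/(26 + 4) = 1/30 ≈ 0.033333)
y(5)*((2 - 2)*a + j) = (-3 + 5*5)*((2 - 2)*(-6) + 1/30) = (-3 + 25)*(0*(-6) + 1/30) = 22*(0 + 1/30) = 22*(1/30) = 11/15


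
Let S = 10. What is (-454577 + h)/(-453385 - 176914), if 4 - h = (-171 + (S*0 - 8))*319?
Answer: 397472/630299 ≈ 0.63061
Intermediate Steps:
h = 57105 (h = 4 - (-171 + (10*0 - 8))*319 = 4 - (-171 + (0 - 8))*319 = 4 - (-171 - 8)*319 = 4 - (-179)*319 = 4 - 1*(-57101) = 4 + 57101 = 57105)
(-454577 + h)/(-453385 - 176914) = (-454577 + 57105)/(-453385 - 176914) = -397472/(-630299) = -397472*(-1/630299) = 397472/630299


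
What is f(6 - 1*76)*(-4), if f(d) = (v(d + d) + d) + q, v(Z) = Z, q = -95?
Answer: 1220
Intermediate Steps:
f(d) = -95 + 3*d (f(d) = ((d + d) + d) - 95 = (2*d + d) - 95 = 3*d - 95 = -95 + 3*d)
f(6 - 1*76)*(-4) = (-95 + 3*(6 - 1*76))*(-4) = (-95 + 3*(6 - 76))*(-4) = (-95 + 3*(-70))*(-4) = (-95 - 210)*(-4) = -305*(-4) = 1220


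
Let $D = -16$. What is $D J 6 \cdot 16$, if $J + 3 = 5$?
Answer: $-3072$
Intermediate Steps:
$J = 2$ ($J = -3 + 5 = 2$)
$D J 6 \cdot 16 = - 16 \cdot 2 \cdot 6 \cdot 16 = \left(-16\right) 12 \cdot 16 = \left(-192\right) 16 = -3072$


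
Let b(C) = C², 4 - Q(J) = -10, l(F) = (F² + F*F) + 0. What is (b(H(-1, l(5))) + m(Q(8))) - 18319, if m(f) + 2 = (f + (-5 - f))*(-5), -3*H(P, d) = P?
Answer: -164663/9 ≈ -18296.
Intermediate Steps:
l(F) = 2*F² (l(F) = (F² + F²) + 0 = 2*F² + 0 = 2*F²)
H(P, d) = -P/3
Q(J) = 14 (Q(J) = 4 - 1*(-10) = 4 + 10 = 14)
m(f) = 23 (m(f) = -2 + (f + (-5 - f))*(-5) = -2 - 5*(-5) = -2 + 25 = 23)
(b(H(-1, l(5))) + m(Q(8))) - 18319 = ((-⅓*(-1))² + 23) - 18319 = ((⅓)² + 23) - 18319 = (⅑ + 23) - 18319 = 208/9 - 18319 = -164663/9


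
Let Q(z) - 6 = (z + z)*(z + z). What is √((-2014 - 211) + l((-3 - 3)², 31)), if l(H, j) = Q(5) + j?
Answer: 6*I*√58 ≈ 45.695*I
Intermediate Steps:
Q(z) = 6 + 4*z² (Q(z) = 6 + (z + z)*(z + z) = 6 + (2*z)*(2*z) = 6 + 4*z²)
l(H, j) = 106 + j (l(H, j) = (6 + 4*5²) + j = (6 + 4*25) + j = (6 + 100) + j = 106 + j)
√((-2014 - 211) + l((-3 - 3)², 31)) = √((-2014 - 211) + (106 + 31)) = √(-2225 + 137) = √(-2088) = 6*I*√58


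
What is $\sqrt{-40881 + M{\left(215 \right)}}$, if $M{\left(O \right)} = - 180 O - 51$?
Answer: $12 i \sqrt{553} \approx 282.19 i$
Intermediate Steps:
$M{\left(O \right)} = -51 - 180 O$
$\sqrt{-40881 + M{\left(215 \right)}} = \sqrt{-40881 - 38751} = \sqrt{-79632} = 12 i \sqrt{553}$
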